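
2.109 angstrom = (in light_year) 2.229e-26. Check: 1 angstrom = 1e-10 m, so 2.109 angstrom = 2.109 * 1e-10 = 2.109e-10 m. 1 light_year = 9.4607305e+15 m, so 2.109e-10 m = 2.109e-10 / 9.4607305e+15 = 2.2292148e-26 light_year ≈ 2.229e-26 light_year (4 s.f.).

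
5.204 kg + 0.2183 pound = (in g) 5.204 kg is already in kg. 1 pound = 0.45359237 kg, so 0.2183 pound = 0.2183 * 0.45359237 = 0.099019214 kg. Sum: 5.204 + 0.099019214 = 5.3030192 kg. 1 g = 0.001 kg, so 5.3030192 kg = 5.3030192 / 0.001 = 5303.0192 g ≈ 5303 g (4 s.f.). Final answer: 5303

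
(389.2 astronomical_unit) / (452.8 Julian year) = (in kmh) 1.467e+04. Check: 1 astronomical_unit = 1.4959787e+11 m, so 389.2 astronomical_unit = 389.2 * 1.4959787e+11 = 5.8223491e+13 m. 1 Julian year = 31557600 s, so 452.8 Julian year = 452.8 * 31557600 = 1.4289281e+10 s. Combine: 5.8223491e+13 m / 1.4289281e+10 s = 4074.627 m/s. 1 kmh = 0.27777778 m/s, so 4074.627 m/s = 4074.627 / 0.27777778 = 14668.657 kmh ≈ 1.467e+04 kmh (4 s.f.).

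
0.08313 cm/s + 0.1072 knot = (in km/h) 1 cm/s = 0.01 m/s, so 0.08313 cm/s = 0.08313 * 0.01 = 0.0008313 m/s. 1 knot = 0.51444444 m/s, so 0.1072 knot = 0.1072 * 0.51444444 = 0.055148444 m/s. Sum: 0.0008313 + 0.055148444 = 0.055979744 m/s. 1 km/h = 0.27777778 m/s, so 0.055979744 m/s = 0.055979744 / 0.27777778 = 0.20152708 km/h ≈ 0.2015 km/h (4 s.f.). Final answer: 0.2015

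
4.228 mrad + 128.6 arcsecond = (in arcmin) 16.68. Check: 1 mrad = 0.001 rad, so 4.228 mrad = 4.228 * 0.001 = 0.004228 rad. 1 arcsecond = 4.8481368e-06 rad, so 128.6 arcsecond = 128.6 * 4.8481368e-06 = 0.00062347039 rad. Sum: 0.004228 + 0.00062347039 = 0.0048514704 rad. 1 arcmin = 0.00029088821 rad, so 0.0048514704 rad = 0.0048514704 / 0.00029088821 = 16.678127 arcmin ≈ 16.68 arcmin (4 s.f.).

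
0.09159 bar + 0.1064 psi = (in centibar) 9.893. Check: 1 bar = 100000 Pa, so 0.09159 bar = 0.09159 * 100000 = 9159 Pa. 1 psi = 6894.7573 Pa, so 0.1064 psi = 0.1064 * 6894.7573 = 733.60218 Pa. Sum: 9159 + 733.60218 = 9892.6022 Pa. 1 centibar = 1000 Pa, so 9892.6022 Pa = 9892.6022 / 1000 = 9.8926022 centibar ≈ 9.893 centibar (4 s.f.).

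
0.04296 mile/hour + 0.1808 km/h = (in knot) 1 mile/hour = 0.44704 m/s, so 0.04296 mile/hour = 0.04296 * 0.44704 = 0.019204838 m/s. 1 km/h = 0.27777778 m/s, so 0.1808 km/h = 0.1808 * 0.27777778 = 0.050222222 m/s. Sum: 0.019204838 + 0.050222222 = 0.069427061 m/s. 1 knot = 0.51444444 m/s, so 0.069427061 m/s = 0.069427061 / 0.51444444 = 0.13495541 knot ≈ 0.135 knot (4 s.f.). Final answer: 0.135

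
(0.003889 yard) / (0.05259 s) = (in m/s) 1 yard = 0.9144 m, so 0.003889 yard = 0.003889 * 0.9144 = 0.0035561016 m. 0.05259 s is already in s. Combine: 0.0035561016 m / 0.05259 s = 0.06761935 m/s. Result: 0.06761935 m/s ≈ 0.06762 m/s (4 s.f.). Final answer: 0.06762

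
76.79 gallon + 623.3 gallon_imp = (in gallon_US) 825.3. Check: 1 gallon = 0.0037854118 m^3, so 76.79 gallon = 76.79 * 0.0037854118 = 0.29068177 m^3. 1 gallon_imp = 0.00454609 m^3, so 623.3 gallon_imp = 623.3 * 0.00454609 = 2.8335779 m^3. Sum: 0.29068177 + 2.8335779 = 3.1242597 m^3. 1 gallon_US = 0.0037854118 m^3, so 3.1242597 m^3 = 3.1242597 / 0.0037854118 = 825.34209 gallon_US ≈ 825.3 gallon_US (4 s.f.).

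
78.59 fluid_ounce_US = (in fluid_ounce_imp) 81.8. Check: 1 fluid_ounce_US = 2.957353e-05 m^3, so 78.59 fluid_ounce_US = 78.59 * 2.957353e-05 = 0.0023241837 m^3. 1 fluid_ounce_imp = 2.8413063e-05 m^3, so 0.0023241837 m^3 = 0.0023241837 / 2.8413063e-05 = 81.79983 fluid_ounce_imp ≈ 81.8 fluid_ounce_imp (4 s.f.).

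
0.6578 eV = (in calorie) 2.519e-20. Check: 1 eV = 1.6021766e-19 J, so 0.6578 eV = 0.6578 * 1.6021766e-19 = 1.0539118e-19 J. 1 calorie = 4.184 J, so 1.0539118e-19 J = 1.0539118e-19 / 4.184 = 2.5189096e-20 calorie ≈ 2.519e-20 calorie (4 s.f.).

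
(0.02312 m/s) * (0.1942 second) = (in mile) 2.79e-06. Check: 0.02312 m/s is already in m/s. 0.1942 second = 0.1942 s. Combine: 0.02312 m/s * 0.1942 s = 0.004489904 m. 1 mile = 1609.344 m, so 0.004489904 m = 0.004489904 / 1609.344 = 2.789897e-06 mile ≈ 2.79e-06 mile (4 s.f.).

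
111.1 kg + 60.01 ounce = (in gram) 111.1 kg is already in kg. 1 ounce = 0.028349523 kg, so 60.01 ounce = 60.01 * 0.028349523 = 1.7012549 kg. Sum: 111.1 + 1.7012549 = 112.80125 kg. 1 gram = 0.001 kg, so 112.80125 kg = 112.80125 / 0.001 = 112801.25 gram ≈ 1.128e+05 gram (4 s.f.). Final answer: 1.128e+05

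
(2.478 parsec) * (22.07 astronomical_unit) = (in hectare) 2.525e+25. Check: 1 parsec = 3.0856776e+16 m, so 2.478 parsec = 2.478 * 3.0856776e+16 = 7.646309e+16 m. 1 astronomical_unit = 1.4959787e+11 m, so 22.07 astronomical_unit = 22.07 * 1.4959787e+11 = 3.301625e+12 m. Combine: 7.646309e+16 m * 3.301625e+12 m = 2.5245245e+29 m^2. 1 hectare = 10000 m^2, so 2.5245245e+29 m^2 = 2.5245245e+29 / 10000 = 2.5245245e+25 hectare ≈ 2.525e+25 hectare (4 s.f.).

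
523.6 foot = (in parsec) 1 foot = 0.3048 m, so 523.6 foot = 523.6 * 0.3048 = 159.59328 m. 1 parsec = 3.0856776e+16 m, so 159.59328 m = 159.59328 / 3.0856776e+16 = 5.172066e-15 parsec ≈ 5.172e-15 parsec (4 s.f.). Final answer: 5.172e-15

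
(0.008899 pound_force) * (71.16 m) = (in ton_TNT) 1 pound_force = 4.4482216 N, so 0.008899 pound_force = 0.008899 * 4.4482216 = 0.039584724 N. 71.16 m is already in m. Combine: 0.039584724 N * 71.16 m = 2.816849 J. 1 ton_TNT = 4.184e+09 J, so 2.816849 J = 2.816849 / 4.184e+09 = 6.7324306e-10 ton_TNT ≈ 6.732e-10 ton_TNT (4 s.f.). Final answer: 6.732e-10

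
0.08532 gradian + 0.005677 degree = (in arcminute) 4.948. Check: 1 gradian = 0.015707963 rad, so 0.08532 gradian = 0.08532 * 0.015707963 = 0.0013402034 rad. 1 degree = 0.017453293 rad, so 0.005677 degree = 0.005677 * 0.017453293 = 9.9082342e-05 rad. Sum: 0.0013402034 + 9.9082342e-05 = 0.0014392858 rad. 1 arcminute = 0.00029088821 rad, so 0.0014392858 rad = 0.0014392858 / 0.00029088821 = 4.9479 arcminute ≈ 4.948 arcminute (4 s.f.).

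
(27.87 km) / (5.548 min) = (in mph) 1 km = 1000 m, so 27.87 km = 27.87 * 1000 = 27870 m. 1 min = 60 s, so 5.548 min = 5.548 * 60 = 332.88 s. Combine: 27870 m / 332.88 s = 83.723864 m/s. 1 mph = 0.44704 m/s, so 83.723864 m/s = 83.723864 / 0.44704 = 187.28495 mph ≈ 187.3 mph (4 s.f.). Final answer: 187.3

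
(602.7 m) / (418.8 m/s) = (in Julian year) 4.56e-08. Check: 602.7 m is already in m. 418.8 m/s is already in m/s. Combine: 602.7 m / 418.8 m/s = 1.4391117 s. 1 Julian year = 31557600 s, so 1.4391117 s = 1.4391117 / 31557600 = 4.5602699e-08 Julian year ≈ 4.56e-08 Julian year (4 s.f.).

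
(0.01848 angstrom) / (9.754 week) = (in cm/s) 1 angstrom = 1e-10 m, so 0.01848 angstrom = 0.01848 * 1e-10 = 1.848e-12 m. 1 week = 604800 s, so 9.754 week = 9.754 * 604800 = 5899219.2 s. Combine: 1.848e-12 m / 5899219.2 s = 3.132618e-19 m/s. 1 cm/s = 0.01 m/s, so 3.132618e-19 m/s = 3.132618e-19 / 0.01 = 3.132618e-17 cm/s ≈ 3.133e-17 cm/s (4 s.f.). Final answer: 3.133e-17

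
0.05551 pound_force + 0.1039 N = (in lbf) 0.07887. Check: 1 pound_force = 4.4482216 N, so 0.05551 pound_force = 0.05551 * 4.4482216 = 0.24692078 N. 0.1039 N is already in N. Sum: 0.24692078 + 0.1039 = 0.35082078 N. 1 lbf = 4.4482216 N, so 0.35082078 N = 0.35082078 / 4.4482216 = 0.078867649 lbf ≈ 0.07887 lbf (4 s.f.).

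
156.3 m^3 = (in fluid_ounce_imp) 5.501e+06. Check: 1 fluid_ounce_imp = 2.8413063e-05 m^3, so 156.3 m^3 = 156.3 / 2.8413063e-05 = 5500991 fluid_ounce_imp ≈ 5.501e+06 fluid_ounce_imp (4 s.f.).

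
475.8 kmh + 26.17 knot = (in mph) 1 kmh = 0.27777778 m/s, so 475.8 kmh = 475.8 * 0.27777778 = 132.16667 m/s. 1 knot = 0.51444444 m/s, so 26.17 knot = 26.17 * 0.51444444 = 13.463011 m/s. Sum: 132.16667 + 13.463011 = 145.62968 m/s. 1 mph = 0.44704 m/s, so 145.62968 m/s = 145.62968 / 0.44704 = 325.76431 mph ≈ 325.8 mph (4 s.f.). Final answer: 325.8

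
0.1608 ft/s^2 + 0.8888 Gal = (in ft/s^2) 0.19. Check: 1 ft/s^2 = 0.3048 m/s^2, so 0.1608 ft/s^2 = 0.1608 * 0.3048 = 0.04901184 m/s^2. 1 Gal = 0.01 m/s^2, so 0.8888 Gal = 0.8888 * 0.01 = 0.008888 m/s^2. Sum: 0.04901184 + 0.008888 = 0.05789984 m/s^2. 1 ft/s^2 = 0.3048 m/s^2, so 0.05789984 m/s^2 = 0.05789984 / 0.3048 = 0.1899601 ft/s^2 ≈ 0.19 ft/s^2 (4 s.f.).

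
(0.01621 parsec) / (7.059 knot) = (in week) 2.277e+08. Check: 1 parsec = 3.0856776e+16 m, so 0.01621 parsec = 0.01621 * 3.0856776e+16 = 5.0018834e+14 m. 1 knot = 0.51444444 m/s, so 7.059 knot = 7.059 * 0.51444444 = 3.6314633 m/s. Combine: 5.0018834e+14 m / 3.6314633 m/s = 1.3773741e+14 s. 1 week = 604800 s, so 1.3773741e+14 s = 1.3773741e+14 / 604800 = 2.2774042e+08 week ≈ 2.277e+08 week (4 s.f.).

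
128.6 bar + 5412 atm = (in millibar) 1 bar = 100000 Pa, so 128.6 bar = 128.6 * 100000 = 12860000 Pa. 1 atm = 101325 Pa, so 5412 atm = 5412 * 101325 = 5.483709e+08 Pa. Sum: 12860000 + 5.483709e+08 = 5.612309e+08 Pa. 1 millibar = 100 Pa, so 5.612309e+08 Pa = 5.612309e+08 / 100 = 5612309 millibar ≈ 5.612e+06 millibar (4 s.f.). Final answer: 5.612e+06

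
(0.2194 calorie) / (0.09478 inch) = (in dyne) 3.813e+07. Check: 1 calorie = 4.184 J, so 0.2194 calorie = 0.2194 * 4.184 = 0.9179696 J. 1 inch = 0.0254 m, so 0.09478 inch = 0.09478 * 0.0254 = 0.002407412 m. Combine: 0.9179696 J / 0.002407412 m = 381.30972 N. 1 dyne = 1e-05 N, so 381.30972 N = 381.30972 / 1e-05 = 38130972 dyne ≈ 3.813e+07 dyne (4 s.f.).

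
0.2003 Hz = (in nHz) 1 nHz = 1e-09 Hz, so 0.2003 Hz = 0.2003 / 1e-09 = 2.003e+08 nHz. Final answer: 2.003e+08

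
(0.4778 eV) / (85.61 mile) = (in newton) 5.556e-25. Check: 1 eV = 1.6021766e-19 J, so 0.4778 eV = 0.4778 * 1.6021766e-19 = 7.6552e-20 J. 1 mile = 1609.344 m, so 85.61 mile = 85.61 * 1609.344 = 137775.94 m. Combine: 7.6552e-20 J / 137775.94 m = 5.5562676e-25 N. 5.5562676e-25 N = 5.5562676e-25 newton ≈ 5.556e-25 newton (4 s.f.).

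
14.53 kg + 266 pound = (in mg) 1.352e+08. Check: 14.53 kg is already in kg. 1 pound = 0.45359237 kg, so 266 pound = 266 * 0.45359237 = 120.65557 kg. Sum: 14.53 + 120.65557 = 135.18557 kg. 1 mg = 1e-06 kg, so 135.18557 kg = 135.18557 / 1e-06 = 1.3518557e+08 mg ≈ 1.352e+08 mg (4 s.f.).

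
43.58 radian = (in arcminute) 1.498e+05. Check: 43.58 radian = 43.58 rad. 1 arcminute = 0.00029088821 rad, so 43.58 rad = 43.58 / 0.00029088821 = 149817 arcminute ≈ 1.498e+05 arcminute (4 s.f.).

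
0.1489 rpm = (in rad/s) 1 rpm = 0.10471976 rad/s, so 0.1489 rpm = 0.1489 * 0.10471976 = 0.015592772 rad/s. Result: 0.015592772 rad/s ≈ 0.01559 rad/s (4 s.f.). Final answer: 0.01559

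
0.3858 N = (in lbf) 1 lbf = 4.4482216 N, so 0.3858 N = 0.3858 / 4.4482216 = 0.08673129 lbf ≈ 0.08673 lbf (4 s.f.). Final answer: 0.08673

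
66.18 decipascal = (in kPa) 0.006618. Check: 1 decipascal = 0.1 Pa, so 66.18 decipascal = 66.18 * 0.1 = 6.618 Pa. 1 kPa = 1000 Pa, so 6.618 Pa = 6.618 / 1000 = 0.006618 kPa.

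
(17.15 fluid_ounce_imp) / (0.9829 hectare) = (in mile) 1 fluid_ounce_imp = 2.8413063e-05 m^3, so 17.15 fluid_ounce_imp = 17.15 * 2.8413063e-05 = 0.00048728402 m^3. 1 hectare = 10000 m^2, so 0.9829 hectare = 0.9829 * 10000 = 9829 m^2. Combine: 0.00048728402 m^3 / 9829 m^2 = 4.9576154e-08 m. 1 mile = 1609.344 m, so 4.9576154e-08 m = 4.9576154e-08 / 1609.344 = 3.0805194e-11 mile ≈ 3.081e-11 mile (4 s.f.). Final answer: 3.081e-11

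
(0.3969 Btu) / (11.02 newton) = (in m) 38. Check: 1 Btu = 1055.0559 J, so 0.3969 Btu = 0.3969 * 1055.0559 = 418.75167 J. 11.02 newton = 11.02 N. Combine: 418.75167 J / 11.02 N = 37.999244 m. Result: 37.999244 m ≈ 38 m (4 s.f.).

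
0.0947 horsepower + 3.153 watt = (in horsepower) 0.09893. Check: 1 horsepower = 745.69987 W, so 0.0947 horsepower = 0.0947 * 745.69987 = 70.617778 W. 3.153 watt = 3.153 W. Sum: 70.617778 + 3.153 = 73.770778 W. 1 horsepower = 745.69987 W, so 73.770778 W = 73.770778 / 745.69987 = 0.098928243 horsepower ≈ 0.09893 horsepower (4 s.f.).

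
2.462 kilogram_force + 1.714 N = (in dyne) 2.586e+06. Check: 1 kilogram_force = 9.80665 N, so 2.462 kilogram_force = 2.462 * 9.80665 = 24.143972 N. 1.714 N is already in N. Sum: 24.143972 + 1.714 = 25.857972 N. 1 dyne = 1e-05 N, so 25.857972 N = 25.857972 / 1e-05 = 2585797.2 dyne ≈ 2.586e+06 dyne (4 s.f.).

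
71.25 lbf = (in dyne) 1 lbf = 4.4482216 N, so 71.25 lbf = 71.25 * 4.4482216 = 316.93579 N. 1 dyne = 1e-05 N, so 316.93579 N = 316.93579 / 1e-05 = 31693579 dyne ≈ 3.169e+07 dyne (4 s.f.). Final answer: 3.169e+07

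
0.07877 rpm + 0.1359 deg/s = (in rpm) 1 rpm = 0.10471976 rad/s, so 0.07877 rpm = 0.07877 * 0.10471976 = 0.0082487751 rad/s. 1 deg/s = 0.017453293 rad/s, so 0.1359 deg/s = 0.1359 * 0.017453293 = 0.0023719025 rad/s. Sum: 0.0082487751 + 0.0023719025 = 0.010620678 rad/s. 1 rpm = 0.10471976 rad/s, so 0.010620678 rad/s = 0.010620678 / 0.10471976 = 0.10142 rpm ≈ 0.1014 rpm (4 s.f.). Final answer: 0.1014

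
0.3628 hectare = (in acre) 0.8965. Check: 1 hectare = 10000 m^2, so 0.3628 hectare = 0.3628 * 10000 = 3628 m^2. 1 acre = 4046.8564 m^2, so 3628 m^2 = 3628 / 4046.8564 = 0.89649832 acre ≈ 0.8965 acre (4 s.f.).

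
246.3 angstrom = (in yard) 2.694e-08. Check: 1 angstrom = 1e-10 m, so 246.3 angstrom = 246.3 * 1e-10 = 2.463e-08 m. 1 yard = 0.9144 m, so 2.463e-08 m = 2.463e-08 / 0.9144 = 2.6935696e-08 yard ≈ 2.694e-08 yard (4 s.f.).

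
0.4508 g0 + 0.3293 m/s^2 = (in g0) 1 g0 = 9.80665 m/s^2, so 0.4508 g0 = 0.4508 * 9.80665 = 4.4208378 m/s^2. 0.3293 m/s^2 is already in m/s^2. Sum: 4.4208378 + 0.3293 = 4.7501378 m/s^2. 1 g0 = 9.80665 m/s^2, so 4.7501378 m/s^2 = 4.7501378 / 9.80665 = 0.48437925 g0 ≈ 0.4844 g0 (4 s.f.). Final answer: 0.4844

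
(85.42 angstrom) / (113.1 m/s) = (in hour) 1 angstrom = 1e-10 m, so 85.42 angstrom = 85.42 * 1e-10 = 8.542e-09 m. 113.1 m/s is already in m/s. Combine: 8.542e-09 m / 113.1 m/s = 7.5526083e-11 s. 1 hour = 3600 s, so 7.5526083e-11 s = 7.5526083e-11 / 3600 = 2.0979468e-14 hour ≈ 2.098e-14 hour (4 s.f.). Final answer: 2.098e-14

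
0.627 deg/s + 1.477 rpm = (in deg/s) 1 deg/s = 0.017453293 rad/s, so 0.627 deg/s = 0.627 * 0.017453293 = 0.010943214 rad/s. 1 rpm = 0.10471976 rad/s, so 1.477 rpm = 1.477 * 0.10471976 = 0.15467108 rad/s. Sum: 0.010943214 + 0.15467108 = 0.16561429 rad/s. 1 deg/s = 0.017453293 rad/s, so 0.16561429 rad/s = 0.16561429 / 0.017453293 = 9.489 deg/s. Final answer: 9.489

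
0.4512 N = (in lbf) 0.1014. Check: 1 lbf = 4.4482216 N, so 0.4512 N = 0.4512 / 4.4482216 = 0.1014338 lbf ≈ 0.1014 lbf (4 s.f.).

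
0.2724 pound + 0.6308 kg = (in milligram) 7.544e+05. Check: 1 pound = 0.45359237 kg, so 0.2724 pound = 0.2724 * 0.45359237 = 0.12355856 kg. 0.6308 kg is already in kg. Sum: 0.12355856 + 0.6308 = 0.75435856 kg. 1 milligram = 1e-06 kg, so 0.75435856 kg = 0.75435856 / 1e-06 = 754358.56 milligram ≈ 7.544e+05 milligram (4 s.f.).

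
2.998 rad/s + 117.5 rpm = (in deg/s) 2.998 rad/s is already in rad/s. 1 rpm = 0.10471976 rad/s, so 117.5 rpm = 117.5 * 0.10471976 = 12.304571 rad/s. Sum: 2.998 + 12.304571 = 15.302571 rad/s. 1 deg/s = 0.017453293 rad/s, so 15.302571 rad/s = 15.302571 / 0.017453293 = 876.77275 deg/s ≈ 876.8 deg/s (4 s.f.). Final answer: 876.8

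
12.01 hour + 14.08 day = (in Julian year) 1 hour = 3600 s, so 12.01 hour = 12.01 * 3600 = 43236 s. 1 day = 86400 s, so 14.08 day = 14.08 * 86400 = 1216512 s. Sum: 43236 + 1216512 = 1259748 s. 1 Julian year = 31557600 s, so 1259748 s = 1259748 / 31557600 = 0.039919005 Julian year ≈ 0.03992 Julian year (4 s.f.). Final answer: 0.03992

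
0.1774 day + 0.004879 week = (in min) 1 day = 86400 s, so 0.1774 day = 0.1774 * 86400 = 15327.36 s. 1 week = 604800 s, so 0.004879 week = 0.004879 * 604800 = 2950.8192 s. Sum: 15327.36 + 2950.8192 = 18278.179 s. 1 min = 60 s, so 18278.179 s = 18278.179 / 60 = 304.63632 min ≈ 304.6 min (4 s.f.). Final answer: 304.6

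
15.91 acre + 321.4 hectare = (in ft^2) 3.529e+07. Check: 1 acre = 4046.8564 m^2, so 15.91 acre = 15.91 * 4046.8564 = 64385.486 m^2. 1 hectare = 10000 m^2, so 321.4 hectare = 321.4 * 10000 = 3214000 m^2. Sum: 64385.486 + 3214000 = 3278385.5 m^2. 1 ft^2 = 0.09290304 m^2, so 3278385.5 m^2 = 3278385.5 / 0.09290304 = 35288248 ft^2 ≈ 3.529e+07 ft^2 (4 s.f.).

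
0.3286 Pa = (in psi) 1 psi = 6894.7573 Pa, so 0.3286 Pa = 0.3286 / 6894.7573 = 4.7659401e-05 psi ≈ 4.766e-05 psi (4 s.f.). Final answer: 4.766e-05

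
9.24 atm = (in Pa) 1 atm = 101325 Pa, so 9.24 atm = 9.24 * 101325 = 936243 Pa. Result: 936243 Pa ≈ 9.362e+05 Pa (4 s.f.). Final answer: 9.362e+05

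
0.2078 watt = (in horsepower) 0.0002787. Check: 0.2078 watt = 0.2078 W. 1 horsepower = 745.69987 W, so 0.2078 W = 0.2078 / 745.69987 = 0.00027866439 horsepower ≈ 0.0002787 horsepower (4 s.f.).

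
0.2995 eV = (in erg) 1 eV = 1.6021766e-19 J, so 0.2995 eV = 0.2995 * 1.6021766e-19 = 4.798519e-20 J. 1 erg = 1e-07 J, so 4.798519e-20 J = 4.798519e-20 / 1e-07 = 4.798519e-13 erg ≈ 4.799e-13 erg (4 s.f.). Final answer: 4.799e-13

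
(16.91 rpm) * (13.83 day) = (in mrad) 2.116e+09. Check: 1 rpm = 0.10471976 rad/s, so 16.91 rpm = 16.91 * 0.10471976 = 1.7708111 rad/s. 1 day = 86400 s, so 13.83 day = 13.83 * 86400 = 1194912 s. Combine: 1.7708111 rad/s * 1194912 s = 2115963.4 rad. 1 mrad = 0.001 rad, so 2115963.4 rad = 2115963.4 / 0.001 = 2.1159634e+09 mrad ≈ 2.116e+09 mrad (4 s.f.).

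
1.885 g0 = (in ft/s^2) 1 g0 = 9.80665 m/s^2, so 1.885 g0 = 1.885 * 9.80665 = 18.485535 m/s^2. 1 ft/s^2 = 0.3048 m/s^2, so 18.485535 m/s^2 = 18.485535 / 0.3048 = 60.648082 ft/s^2 ≈ 60.65 ft/s^2 (4 s.f.). Final answer: 60.65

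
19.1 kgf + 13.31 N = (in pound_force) 45.1. Check: 1 kgf = 9.80665 N, so 19.1 kgf = 19.1 * 9.80665 = 187.30702 N. 13.31 N is already in N. Sum: 187.30702 + 13.31 = 200.61702 N. 1 pound_force = 4.4482216 N, so 200.61702 N = 200.61702 / 4.4482216 = 45.100499 pound_force ≈ 45.1 pound_force (4 s.f.).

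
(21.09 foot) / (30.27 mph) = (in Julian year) 1.505e-08. Check: 1 foot = 0.3048 m, so 21.09 foot = 21.09 * 0.3048 = 6.428232 m. 1 mph = 0.44704 m/s, so 30.27 mph = 30.27 * 0.44704 = 13.531901 m/s. Combine: 6.428232 m / 13.531901 m/s = 0.4750428 s. 1 Julian year = 31557600 s, so 0.4750428 s = 0.4750428 / 31557600 = 1.5053198e-08 Julian year ≈ 1.505e-08 Julian year (4 s.f.).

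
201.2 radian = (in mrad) 2.012e+05. Check: 201.2 radian = 201.2 rad. 1 mrad = 0.001 rad, so 201.2 rad = 201.2 / 0.001 = 201200 mrad ≈ 2.012e+05 mrad (4 s.f.).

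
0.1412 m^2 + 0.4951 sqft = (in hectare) 0.1412 m^2 is already in m^2. 1 sqft = 0.09290304 m^2, so 0.4951 sqft = 0.4951 * 0.09290304 = 0.045996295 m^2. Sum: 0.1412 + 0.045996295 = 0.1871963 m^2. 1 hectare = 10000 m^2, so 0.1871963 m^2 = 0.1871963 / 10000 = 1.871963e-05 hectare ≈ 1.872e-05 hectare (4 s.f.). Final answer: 1.872e-05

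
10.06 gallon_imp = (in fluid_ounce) 1 gallon_imp = 0.00454609 m^3, so 10.06 gallon_imp = 10.06 * 0.00454609 = 0.045733665 m^3. 1 fluid_ounce = 2.957353e-05 m^3, so 0.045733665 m^3 = 0.045733665 / 2.957353e-05 = 1546.4392 fluid_ounce ≈ 1546 fluid_ounce (4 s.f.). Final answer: 1546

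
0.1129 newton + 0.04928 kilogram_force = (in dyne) 5.962e+04. Check: 0.1129 newton = 0.1129 N. 1 kilogram_force = 9.80665 N, so 0.04928 kilogram_force = 0.04928 * 9.80665 = 0.48327171 N. Sum: 0.1129 + 0.48327171 = 0.59617171 N. 1 dyne = 1e-05 N, so 0.59617171 N = 0.59617171 / 1e-05 = 59617.171 dyne ≈ 5.962e+04 dyne (4 s.f.).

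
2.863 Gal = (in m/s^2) 1 Gal = 0.01 m/s^2, so 2.863 Gal = 2.863 * 0.01 = 0.02863 m/s^2. Result: 0.02863 m/s^2. Final answer: 0.02863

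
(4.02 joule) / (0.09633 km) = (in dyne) 4.02 joule = 4.02 J. 1 km = 1000 m, so 0.09633 km = 0.09633 * 1000 = 96.33 m. Combine: 4.02 J / 96.33 m = 0.041731548 N. 1 dyne = 1e-05 N, so 0.041731548 N = 0.041731548 / 1e-05 = 4173.1548 dyne ≈ 4173 dyne (4 s.f.). Final answer: 4173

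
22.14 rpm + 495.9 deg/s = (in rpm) 104.8. Check: 1 rpm = 0.10471976 rad/s, so 22.14 rpm = 22.14 * 0.10471976 = 2.3184954 rad/s. 1 deg/s = 0.017453293 rad/s, so 495.9 deg/s = 495.9 * 0.017453293 = 8.6550878 rad/s. Sum: 2.3184954 + 8.6550878 = 10.973583 rad/s. 1 rpm = 0.10471976 rad/s, so 10.973583 rad/s = 10.973583 / 0.10471976 = 104.79 rpm ≈ 104.8 rpm (4 s.f.).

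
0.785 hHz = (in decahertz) 1 hHz = 100 Hz, so 0.785 hHz = 0.785 * 100 = 78.5 Hz. 1 decahertz = 10 Hz, so 78.5 Hz = 78.5 / 10 = 7.85 decahertz. Final answer: 7.85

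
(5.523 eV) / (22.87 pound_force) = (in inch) 3.425e-19. Check: 1 eV = 1.6021766e-19 J, so 5.523 eV = 5.523 * 1.6021766e-19 = 8.8488215e-19 J. 1 pound_force = 4.4482216 N, so 22.87 pound_force = 22.87 * 4.4482216 = 101.73083 N. Combine: 8.8488215e-19 J / 101.73083 N = 8.6982694e-21 m. 1 inch = 0.0254 m, so 8.6982694e-21 m = 8.6982694e-21 / 0.0254 = 3.4245155e-19 inch ≈ 3.425e-19 inch (4 s.f.).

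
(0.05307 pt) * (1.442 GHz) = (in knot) 1 pt = 0.00035277778 m, so 0.05307 pt = 0.05307 * 0.00035277778 = 1.8721917e-05 m. 1 GHz = 1e+09 Hz, so 1.442 GHz = 1.442 * 1e+09 = 1.442e+09 Hz. Combine: 1.8721917e-05 m * 1.442e+09 Hz = 26997.004 m/s. 1 knot = 0.51444444 m/s, so 26997.004 m/s = 26997.004 / 0.51444444 = 52477.977 knot ≈ 5.248e+04 knot (4 s.f.). Final answer: 5.248e+04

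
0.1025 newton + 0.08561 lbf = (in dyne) 4.833e+04. Check: 0.1025 newton = 0.1025 N. 1 lbf = 4.4482216 N, so 0.08561 lbf = 0.08561 * 4.4482216 = 0.38081225 N. Sum: 0.1025 + 0.38081225 = 0.48331225 N. 1 dyne = 1e-05 N, so 0.48331225 N = 0.48331225 / 1e-05 = 48331.225 dyne ≈ 4.833e+04 dyne (4 s.f.).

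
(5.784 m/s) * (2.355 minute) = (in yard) 893.8. Check: 5.784 m/s is already in m/s. 1 minute = 60 s, so 2.355 minute = 2.355 * 60 = 141.3 s. Combine: 5.784 m/s * 141.3 s = 817.2792 m. 1 yard = 0.9144 m, so 817.2792 m = 817.2792 / 0.9144 = 893.7874 yard ≈ 893.8 yard (4 s.f.).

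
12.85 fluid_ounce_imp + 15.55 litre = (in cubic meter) 1 fluid_ounce_imp = 2.8413063e-05 m^3, so 12.85 fluid_ounce_imp = 12.85 * 2.8413063e-05 = 0.00036510785 m^3. 1 litre = 0.001 m^3, so 15.55 litre = 15.55 * 0.001 = 0.01555 m^3. Sum: 0.00036510785 + 0.01555 = 0.015915108 m^3. 0.015915108 m^3 = 0.015915108 cubic meter ≈ 0.01592 cubic meter (4 s.f.). Final answer: 0.01592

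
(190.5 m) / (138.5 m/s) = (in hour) 190.5 m is already in m. 138.5 m/s is already in m/s. Combine: 190.5 m / 138.5 m/s = 1.3754513 s. 1 hour = 3600 s, so 1.3754513 s = 1.3754513 / 3600 = 0.0003820698 hour ≈ 0.0003821 hour (4 s.f.). Final answer: 0.0003821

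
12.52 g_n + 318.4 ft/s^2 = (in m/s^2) 1 g_n = 9.80665 m/s^2, so 12.52 g_n = 12.52 * 9.80665 = 122.77926 m/s^2. 1 ft/s^2 = 0.3048 m/s^2, so 318.4 ft/s^2 = 318.4 * 0.3048 = 97.04832 m/s^2. Sum: 122.77926 + 97.04832 = 219.82758 m/s^2. Result: 219.82758 m/s^2 ≈ 219.8 m/s^2 (4 s.f.). Final answer: 219.8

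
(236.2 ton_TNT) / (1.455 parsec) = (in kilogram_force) 1 ton_TNT = 4.184e+09 J, so 236.2 ton_TNT = 236.2 * 4.184e+09 = 9.882608e+11 J. 1 parsec = 3.0856776e+16 m, so 1.455 parsec = 1.455 * 3.0856776e+16 = 4.4896609e+16 m. Combine: 9.882608e+11 J / 4.4896609e+16 m = 2.2011925e-05 N. 1 kilogram_force = 9.80665 N, so 2.2011925e-05 N = 2.2011925e-05 / 9.80665 = 2.2445917e-06 kilogram_force ≈ 2.245e-06 kilogram_force (4 s.f.). Final answer: 2.245e-06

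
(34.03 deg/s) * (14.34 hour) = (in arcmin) 1.054e+08. Check: 1 deg/s = 0.017453293 rad/s, so 34.03 deg/s = 34.03 * 0.017453293 = 0.59393554 rad/s. 1 hour = 3600 s, so 14.34 hour = 14.34 * 3600 = 51624 s. Combine: 0.59393554 rad/s * 51624 s = 30661.329 rad. 1 arcmin = 0.00029088821 rad, so 30661.329 rad = 30661.329 / 0.00029088821 = 1.0540588e+08 arcmin ≈ 1.054e+08 arcmin (4 s.f.).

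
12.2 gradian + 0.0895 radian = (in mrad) 1 gradian = 0.015707963 rad, so 12.2 gradian = 12.2 * 0.015707963 = 0.19163715 rad. 0.0895 radian = 0.0895 rad. Sum: 0.19163715 + 0.0895 = 0.28113715 rad. 1 mrad = 0.001 rad, so 0.28113715 rad = 0.28113715 / 0.001 = 281.13715 mrad ≈ 281.1 mrad (4 s.f.). Final answer: 281.1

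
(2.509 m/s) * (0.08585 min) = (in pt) 3.663e+04. Check: 2.509 m/s is already in m/s. 1 min = 60 s, so 0.08585 min = 0.08585 * 60 = 5.151 s. Combine: 2.509 m/s * 5.151 s = 12.923859 m. 1 pt = 0.00035277778 m, so 12.923859 m = 12.923859 / 0.00035277778 = 36634.561 pt ≈ 3.663e+04 pt (4 s.f.).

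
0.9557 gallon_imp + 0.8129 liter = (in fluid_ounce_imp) 1 gallon_imp = 0.00454609 m^3, so 0.9557 gallon_imp = 0.9557 * 0.00454609 = 0.0043446982 m^3. 1 liter = 0.001 m^3, so 0.8129 liter = 0.8129 * 0.001 = 0.0008129 m^3. Sum: 0.0043446982 + 0.0008129 = 0.0051575982 m^3. 1 fluid_ounce_imp = 2.8413063e-05 m^3, so 0.0051575982 m^3 = 0.0051575982 / 2.8413063e-05 = 181.52208 fluid_ounce_imp ≈ 181.5 fluid_ounce_imp (4 s.f.). Final answer: 181.5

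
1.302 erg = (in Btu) 1 erg = 1e-07 J, so 1.302 erg = 1.302 * 1e-07 = 1.302e-07 J. 1 Btu = 1055.0559 J, so 1.302e-07 J = 1.302e-07 / 1055.0559 = 1.2340579e-10 Btu ≈ 1.234e-10 Btu (4 s.f.). Final answer: 1.234e-10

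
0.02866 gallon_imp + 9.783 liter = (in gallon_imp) 2.181. Check: 1 gallon_imp = 0.00454609 m^3, so 0.02866 gallon_imp = 0.02866 * 0.00454609 = 0.00013029094 m^3. 1 liter = 0.001 m^3, so 9.783 liter = 9.783 * 0.001 = 0.009783 m^3. Sum: 0.00013029094 + 0.009783 = 0.0099132909 m^3. 1 gallon_imp = 0.00454609 m^3, so 0.0099132909 m^3 = 0.0099132909 / 0.00454609 = 2.1806192 gallon_imp ≈ 2.181 gallon_imp (4 s.f.).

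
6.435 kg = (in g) 6435. Check: 1 g = 0.001 kg, so 6.435 kg = 6.435 / 0.001 = 6435 g.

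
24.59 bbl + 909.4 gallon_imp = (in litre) 1 bbl = 0.15898729 m^3, so 24.59 bbl = 24.59 * 0.15898729 = 3.9094976 m^3. 1 gallon_imp = 0.00454609 m^3, so 909.4 gallon_imp = 909.4 * 0.00454609 = 4.1342142 m^3. Sum: 3.9094976 + 4.1342142 = 8.0437118 m^3. 1 litre = 0.001 m^3, so 8.0437118 m^3 = 8.0437118 / 0.001 = 8043.7118 litre ≈ 8044 litre (4 s.f.). Final answer: 8044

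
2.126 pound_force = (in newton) 9.457. Check: 1 pound_force = 4.4482216 N, so 2.126 pound_force = 2.126 * 4.4482216 = 9.4569192 N. 9.4569192 N = 9.4569192 newton ≈ 9.457 newton (4 s.f.).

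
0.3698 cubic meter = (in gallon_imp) 81.34. Check: 0.3698 cubic meter = 0.3698 m^3. 1 gallon_imp = 0.00454609 m^3, so 0.3698 m^3 = 0.3698 / 0.00454609 = 81.344628 gallon_imp ≈ 81.34 gallon_imp (4 s.f.).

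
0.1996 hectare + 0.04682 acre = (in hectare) 1 hectare = 10000 m^2, so 0.1996 hectare = 0.1996 * 10000 = 1996 m^2. 1 acre = 4046.8564 m^2, so 0.04682 acre = 0.04682 * 4046.8564 = 189.47382 m^2. Sum: 1996 + 189.47382 = 2185.4738 m^2. 1 hectare = 10000 m^2, so 2185.4738 m^2 = 2185.4738 / 10000 = 0.21854738 hectare ≈ 0.2185 hectare (4 s.f.). Final answer: 0.2185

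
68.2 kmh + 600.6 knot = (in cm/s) 3.279e+04. Check: 1 kmh = 0.27777778 m/s, so 68.2 kmh = 68.2 * 0.27777778 = 18.944444 m/s. 1 knot = 0.51444444 m/s, so 600.6 knot = 600.6 * 0.51444444 = 308.97533 m/s. Sum: 18.944444 + 308.97533 = 327.91978 m/s. 1 cm/s = 0.01 m/s, so 327.91978 m/s = 327.91978 / 0.01 = 32791.978 cm/s ≈ 3.279e+04 cm/s (4 s.f.).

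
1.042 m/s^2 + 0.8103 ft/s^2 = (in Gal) 1.042 m/s^2 is already in m/s^2. 1 ft/s^2 = 0.3048 m/s^2, so 0.8103 ft/s^2 = 0.8103 * 0.3048 = 0.24697944 m/s^2. Sum: 1.042 + 0.24697944 = 1.2889794 m/s^2. 1 Gal = 0.01 m/s^2, so 1.2889794 m/s^2 = 1.2889794 / 0.01 = 128.89794 Gal ≈ 128.9 Gal (4 s.f.). Final answer: 128.9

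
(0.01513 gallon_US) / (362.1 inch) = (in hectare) 1 gallon_US = 0.0037854118 m^3, so 0.01513 gallon_US = 0.01513 * 0.0037854118 = 5.727328e-05 m^3. 1 inch = 0.0254 m, so 362.1 inch = 362.1 * 0.0254 = 9.19734 m. Combine: 5.727328e-05 m^3 / 9.19734 m = 6.227157e-06 m^2. 1 hectare = 10000 m^2, so 6.227157e-06 m^2 = 6.227157e-06 / 10000 = 6.227157e-10 hectare ≈ 6.227e-10 hectare (4 s.f.). Final answer: 6.227e-10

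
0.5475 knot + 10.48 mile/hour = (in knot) 9.654. Check: 1 knot = 0.51444444 m/s, so 0.5475 knot = 0.5475 * 0.51444444 = 0.28165833 m/s. 1 mile/hour = 0.44704 m/s, so 10.48 mile/hour = 10.48 * 0.44704 = 4.6849792 m/s. Sum: 0.28165833 + 4.6849792 = 4.9666375 m/s. 1 knot = 0.51444444 m/s, so 4.9666375 m/s = 4.9666375 / 0.51444444 = 9.654371 knot ≈ 9.654 knot (4 s.f.).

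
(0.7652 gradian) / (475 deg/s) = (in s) 0.00145. Check: 1 gradian = 0.015707963 rad, so 0.7652 gradian = 0.7652 * 0.015707963 = 0.012019733 rad. 1 deg/s = 0.017453293 rad/s, so 475 deg/s = 475 * 0.017453293 = 8.2903139 rad/s. Combine: 0.012019733 rad / 8.2903139 rad/s = 0.0014498526 s. Result: 0.0014498526 s ≈ 0.00145 s (4 s.f.).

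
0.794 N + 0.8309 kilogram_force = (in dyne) 0.794 N is already in N. 1 kilogram_force = 9.80665 N, so 0.8309 kilogram_force = 0.8309 * 9.80665 = 8.1483455 N. Sum: 0.794 + 8.1483455 = 8.9423455 N. 1 dyne = 1e-05 N, so 8.9423455 N = 8.9423455 / 1e-05 = 894234.55 dyne ≈ 8.942e+05 dyne (4 s.f.). Final answer: 8.942e+05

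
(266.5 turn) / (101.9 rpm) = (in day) 1 turn = 6.2831853 rad, so 266.5 turn = 266.5 * 6.2831853 = 1674.4689 rad. 1 rpm = 0.10471976 rad/s, so 101.9 rpm = 101.9 * 0.10471976 = 10.670943 rad/s. Combine: 1674.4689 rad / 10.670943 rad/s = 156.91855 s. 1 day = 86400 s, so 156.91855 s = 156.91855 / 86400 = 0.0018161869 day ≈ 0.001816 day (4 s.f.). Final answer: 0.001816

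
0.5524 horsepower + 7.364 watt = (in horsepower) 0.5623. Check: 1 horsepower = 745.69987 W, so 0.5524 horsepower = 0.5524 * 745.69987 = 411.92461 W. 7.364 watt = 7.364 W. Sum: 411.92461 + 7.364 = 419.28861 W. 1 horsepower = 745.69987 W, so 419.28861 W = 419.28861 / 745.69987 = 0.56227529 horsepower ≈ 0.5623 horsepower (4 s.f.).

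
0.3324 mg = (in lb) 7.328e-07. Check: 1 mg = 1e-06 kg, so 0.3324 mg = 0.3324 * 1e-06 = 3.324e-07 kg. 1 lb = 0.45359237 kg, so 3.324e-07 kg = 3.324e-07 / 0.45359237 = 7.3281656e-07 lb ≈ 7.328e-07 lb (4 s.f.).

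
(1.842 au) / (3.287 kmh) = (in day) 3.493e+06. Check: 1 au = 1.4959787e+11 m, so 1.842 au = 1.842 * 1.4959787e+11 = 2.7555928e+11 m. 1 kmh = 0.27777778 m/s, so 3.287 kmh = 3.287 * 0.27777778 = 0.91305556 m/s. Combine: 2.7555928e+11 m / 0.91305556 m/s = 3.0179903e+11 s. 1 day = 86400 s, so 3.0179903e+11 s = 3.0179903e+11 / 86400 = 3493044.3 day ≈ 3.493e+06 day (4 s.f.).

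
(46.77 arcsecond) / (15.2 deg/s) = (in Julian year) 2.708e-11. Check: 1 arcsecond = 4.8481368e-06 rad, so 46.77 arcsecond = 46.77 * 4.8481368e-06 = 0.00022674736 rad. 1 deg/s = 0.017453293 rad/s, so 15.2 deg/s = 15.2 * 0.017453293 = 0.26529005 rad/s. Combine: 0.00022674736 rad / 0.26529005 rad/s = 0.00085471491 s. 1 Julian year = 31557600 s, so 0.00085471491 s = 0.00085471491 / 31557600 = 2.7084281e-11 Julian year ≈ 2.708e-11 Julian year (4 s.f.).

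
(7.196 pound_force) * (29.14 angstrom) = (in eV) 1 pound_force = 4.4482216 N, so 7.196 pound_force = 7.196 * 4.4482216 = 32.009403 N. 1 angstrom = 1e-10 m, so 29.14 angstrom = 29.14 * 1e-10 = 2.914e-09 m. Combine: 32.009403 N * 2.914e-09 m = 9.32754e-08 J. 1 eV = 1.6021766e-19 J, so 9.32754e-08 J = 9.32754e-08 / 1.6021766e-19 = 5.8217925e+11 eV ≈ 5.822e+11 eV (4 s.f.). Final answer: 5.822e+11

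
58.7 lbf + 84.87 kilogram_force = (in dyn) 1 lbf = 4.4482216 N, so 58.7 lbf = 58.7 * 4.4482216 = 261.11061 N. 1 kilogram_force = 9.80665 N, so 84.87 kilogram_force = 84.87 * 9.80665 = 832.29039 N. Sum: 261.11061 + 832.29039 = 1093.401 N. 1 dyn = 1e-05 N, so 1093.401 N = 1093.401 / 1e-05 = 1.093401e+08 dyn ≈ 1.093e+08 dyn (4 s.f.). Final answer: 1.093e+08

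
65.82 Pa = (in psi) 0.009546. Check: 1 psi = 6894.7573 Pa, so 65.82 Pa = 65.82 / 6894.7573 = 0.0095463839 psi ≈ 0.009546 psi (4 s.f.).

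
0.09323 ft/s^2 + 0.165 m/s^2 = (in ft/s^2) 0.6346. Check: 1 ft/s^2 = 0.3048 m/s^2, so 0.09323 ft/s^2 = 0.09323 * 0.3048 = 0.028416504 m/s^2. 0.165 m/s^2 is already in m/s^2. Sum: 0.028416504 + 0.165 = 0.1934165 m/s^2. 1 ft/s^2 = 0.3048 m/s^2, so 0.1934165 m/s^2 = 0.1934165 / 0.3048 = 0.63456858 ft/s^2 ≈ 0.6346 ft/s^2 (4 s.f.).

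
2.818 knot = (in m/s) 1.45. Check: 1 knot = 0.51444444 m/s, so 2.818 knot = 2.818 * 0.51444444 = 1.4497044 m/s. Result: 1.4497044 m/s ≈ 1.45 m/s (4 s.f.).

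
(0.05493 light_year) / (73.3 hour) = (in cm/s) 1 light_year = 9.4607305e+15 m, so 0.05493 light_year = 0.05493 * 9.4607305e+15 = 5.1967792e+14 m. 1 hour = 3600 s, so 73.3 hour = 73.3 * 3600 = 263880 s. Combine: 5.1967792e+14 m / 263880 s = 1.9693722e+09 m/s. 1 cm/s = 0.01 m/s, so 1.9693722e+09 m/s = 1.9693722e+09 / 0.01 = 1.9693722e+11 cm/s ≈ 1.969e+11 cm/s (4 s.f.). Final answer: 1.969e+11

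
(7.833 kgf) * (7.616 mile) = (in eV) 1 kgf = 9.80665 N, so 7.833 kgf = 7.833 * 9.80665 = 76.815489 N. 1 mile = 1609.344 m, so 7.616 mile = 7.616 * 1609.344 = 12256.764 m. Combine: 76.815489 N * 12256.764 m = 941509.32 J. 1 eV = 1.6021766e-19 J, so 941509.32 J = 941509.32 / 1.6021766e-19 = 5.876439e+24 eV ≈ 5.876e+24 eV (4 s.f.). Final answer: 5.876e+24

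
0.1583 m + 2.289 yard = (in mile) 0.001399. Check: 0.1583 m is already in m. 1 yard = 0.9144 m, so 2.289 yard = 2.289 * 0.9144 = 2.0930616 m. Sum: 0.1583 + 2.0930616 = 2.2513616 m. 1 mile = 1609.344 m, so 2.2513616 m = 2.2513616 / 1609.344 = 0.0013989312 mile ≈ 0.001399 mile (4 s.f.).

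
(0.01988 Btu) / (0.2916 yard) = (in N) 78.66. Check: 1 Btu = 1055.0559 J, so 0.01988 Btu = 0.01988 * 1055.0559 = 20.97451 J. 1 yard = 0.9144 m, so 0.2916 yard = 0.2916 * 0.9144 = 0.26663904 m. Combine: 20.97451 J / 0.26663904 m = 78.662563 N. Result: 78.662563 N ≈ 78.66 N (4 s.f.).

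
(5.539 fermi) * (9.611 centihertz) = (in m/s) 1 fermi = 1e-15 m, so 5.539 fermi = 5.539 * 1e-15 = 5.539e-15 m. 1 centihertz = 0.01 Hz, so 9.611 centihertz = 9.611 * 0.01 = 0.09611 Hz. Combine: 5.539e-15 m * 0.09611 Hz = 5.3235329e-16 m/s. Result: 5.3235329e-16 m/s ≈ 5.324e-16 m/s (4 s.f.). Final answer: 5.324e-16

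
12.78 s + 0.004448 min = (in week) 2.157e-05. Check: 12.78 s is already in s. 1 min = 60 s, so 0.004448 min = 0.004448 * 60 = 0.26688 s. Sum: 12.78 + 0.26688 = 13.04688 s. 1 week = 604800 s, so 13.04688 s = 13.04688 / 604800 = 2.1572222e-05 week ≈ 2.157e-05 week (4 s.f.).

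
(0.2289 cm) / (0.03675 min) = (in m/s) 0.001038. Check: 1 cm = 0.01 m, so 0.2289 cm = 0.2289 * 0.01 = 0.002289 m. 1 min = 60 s, so 0.03675 min = 0.03675 * 60 = 2.205 s. Combine: 0.002289 m / 2.205 s = 0.0010380952 m/s. Result: 0.0010380952 m/s ≈ 0.001038 m/s (4 s.f.).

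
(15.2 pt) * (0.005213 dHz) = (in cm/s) 0.0002795. Check: 1 pt = 0.00035277778 m, so 15.2 pt = 15.2 * 0.00035277778 = 0.0053622222 m. 1 dHz = 0.1 Hz, so 0.005213 dHz = 0.005213 * 0.1 = 0.0005213 Hz. Combine: 0.0053622222 m * 0.0005213 Hz = 2.7953264e-06 m/s. 1 cm/s = 0.01 m/s, so 2.7953264e-06 m/s = 2.7953264e-06 / 0.01 = 0.00027953264 cm/s ≈ 0.0002795 cm/s (4 s.f.).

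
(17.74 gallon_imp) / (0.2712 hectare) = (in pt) 0.08429. Check: 1 gallon_imp = 0.00454609 m^3, so 17.74 gallon_imp = 17.74 * 0.00454609 = 0.080647637 m^3. 1 hectare = 10000 m^2, so 0.2712 hectare = 0.2712 * 10000 = 2712 m^2. Combine: 0.080647637 m^3 / 2712 m^2 = 2.9737329e-05 m. 1 pt = 0.00035277778 m, so 2.9737329e-05 m = 2.9737329e-05 / 0.00035277778 = 0.084294791 pt ≈ 0.08429 pt (4 s.f.).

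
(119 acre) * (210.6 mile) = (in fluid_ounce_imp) 1 acre = 4046.8564 m^2, so 119 acre = 119 * 4046.8564 = 481575.91 m^2. 1 mile = 1609.344 m, so 210.6 mile = 210.6 * 1609.344 = 338927.85 m. Combine: 481575.91 m^2 * 338927.85 m = 1.6321949e+11 m^3. 1 fluid_ounce_imp = 2.8413063e-05 m^3, so 1.6321949e+11 m^3 = 1.6321949e+11 / 2.8413063e-05 = 5.7445229e+15 fluid_ounce_imp ≈ 5.745e+15 fluid_ounce_imp (4 s.f.). Final answer: 5.745e+15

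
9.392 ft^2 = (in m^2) 0.8725. Check: 1 ft^2 = 0.09290304 m^2, so 9.392 ft^2 = 9.392 * 0.09290304 = 0.87254535 m^2. Result: 0.87254535 m^2 ≈ 0.8725 m^2 (4 s.f.).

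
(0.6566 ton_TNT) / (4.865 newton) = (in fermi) 5.647e+23. Check: 1 ton_TNT = 4.184e+09 J, so 0.6566 ton_TNT = 0.6566 * 4.184e+09 = 2.7472144e+09 J. 4.865 newton = 4.865 N. Combine: 2.7472144e+09 J / 4.865 N = 5.646895e+08 m. 1 fermi = 1e-15 m, so 5.646895e+08 m = 5.646895e+08 / 1e-15 = 5.646895e+23 fermi ≈ 5.647e+23 fermi (4 s.f.).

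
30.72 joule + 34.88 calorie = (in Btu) 0.1674. Check: 30.72 joule = 30.72 J. 1 calorie = 4.184 J, so 34.88 calorie = 34.88 * 4.184 = 145.93792 J. Sum: 30.72 + 145.93792 = 176.65792 J. 1 Btu = 1055.0559 J, so 176.65792 J = 176.65792 / 1055.0559 = 0.1674394 Btu ≈ 0.1674 Btu (4 s.f.).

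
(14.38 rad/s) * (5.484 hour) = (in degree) 14.38 rad/s is already in rad/s. 1 hour = 3600 s, so 5.484 hour = 5.484 * 3600 = 19742.4 s. Combine: 14.38 rad/s * 19742.4 s = 283895.71 rad. 1 degree = 0.017453293 rad, so 283895.71 rad = 283895.71 / 0.017453293 = 16266026 degree ≈ 1.627e+07 degree (4 s.f.). Final answer: 1.627e+07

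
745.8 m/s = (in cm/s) 7.458e+04. Check: 1 cm/s = 0.01 m/s, so 745.8 m/s = 745.8 / 0.01 = 74580 cm/s ≈ 7.458e+04 cm/s (4 s.f.).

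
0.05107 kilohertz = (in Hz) 51.07. Check: 1 kilohertz = 1000 Hz, so 0.05107 kilohertz = 0.05107 * 1000 = 51.07 Hz. Result: 51.07 Hz.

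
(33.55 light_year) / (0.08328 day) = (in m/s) 4.411e+13. Check: 1 light_year = 9.4607305e+15 m, so 33.55 light_year = 33.55 * 9.4607305e+15 = 3.1740751e+17 m. 1 day = 86400 s, so 0.08328 day = 0.08328 * 86400 = 7195.392 s. Combine: 3.1740751e+17 m / 7195.392 s = 4.4112608e+13 m/s. Result: 4.4112608e+13 m/s ≈ 4.411e+13 m/s (4 s.f.).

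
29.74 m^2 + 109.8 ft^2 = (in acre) 29.74 m^2 is already in m^2. 1 ft^2 = 0.09290304 m^2, so 109.8 ft^2 = 109.8 * 0.09290304 = 10.200754 m^2. Sum: 29.74 + 10.200754 = 39.940754 m^2. 1 acre = 4046.8564 m^2, so 39.940754 m^2 = 39.940754 / 4046.8564 = 0.0098695752 acre ≈ 0.00987 acre (4 s.f.). Final answer: 0.00987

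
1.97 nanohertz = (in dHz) 1.97e-08. Check: 1 nanohertz = 1e-09 Hz, so 1.97 nanohertz = 1.97 * 1e-09 = 1.97e-09 Hz. 1 dHz = 0.1 Hz, so 1.97e-09 Hz = 1.97e-09 / 0.1 = 1.97e-08 dHz.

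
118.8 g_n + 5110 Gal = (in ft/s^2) 3990. Check: 1 g_n = 9.80665 m/s^2, so 118.8 g_n = 118.8 * 9.80665 = 1165.03 m/s^2. 1 Gal = 0.01 m/s^2, so 5110 Gal = 5110 * 0.01 = 51.1 m/s^2. Sum: 1165.03 + 51.1 = 1216.13 m/s^2. 1 ft/s^2 = 0.3048 m/s^2, so 1216.13 m/s^2 = 1216.13 / 0.3048 = 3989.9279 ft/s^2 ≈ 3990 ft/s^2 (4 s.f.).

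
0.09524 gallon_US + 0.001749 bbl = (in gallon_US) 0.1687. Check: 1 gallon_US = 0.0037854118 m^3, so 0.09524 gallon_US = 0.09524 * 0.0037854118 = 0.00036052262 m^3. 1 bbl = 0.15898729 m^3, so 0.001749 bbl = 0.001749 * 0.15898729 = 0.00027806878 m^3. Sum: 0.00036052262 + 0.00027806878 = 0.0006385914 m^3. 1 gallon_US = 0.0037854118 m^3, so 0.0006385914 m^3 = 0.0006385914 / 0.0037854118 = 0.168698 gallon_US ≈ 0.1687 gallon_US (4 s.f.).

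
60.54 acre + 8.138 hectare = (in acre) 1 acre = 4046.8564 m^2, so 60.54 acre = 60.54 * 4046.8564 = 244996.69 m^2. 1 hectare = 10000 m^2, so 8.138 hectare = 8.138 * 10000 = 81380 m^2. Sum: 244996.69 + 81380 = 326376.69 m^2. 1 acre = 4046.8564 m^2, so 326376.69 m^2 = 326376.69 / 4046.8564 = 80.649436 acre ≈ 80.65 acre (4 s.f.). Final answer: 80.65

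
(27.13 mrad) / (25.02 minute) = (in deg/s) 1 mrad = 0.001 rad, so 27.13 mrad = 27.13 * 0.001 = 0.02713 rad. 1 minute = 60 s, so 25.02 minute = 25.02 * 60 = 1501.2 s. Combine: 0.02713 rad / 1501.2 s = 1.8072209e-05 rad/s. 1 deg/s = 0.017453293 rad/s, so 1.8072209e-05 rad/s = 1.8072209e-05 / 0.017453293 = 0.0010354613 deg/s ≈ 0.001035 deg/s (4 s.f.). Final answer: 0.001035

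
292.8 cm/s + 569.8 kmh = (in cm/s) 1.612e+04. Check: 1 cm/s = 0.01 m/s, so 292.8 cm/s = 292.8 * 0.01 = 2.928 m/s. 1 kmh = 0.27777778 m/s, so 569.8 kmh = 569.8 * 0.27777778 = 158.27778 m/s. Sum: 2.928 + 158.27778 = 161.20578 m/s. 1 cm/s = 0.01 m/s, so 161.20578 m/s = 161.20578 / 0.01 = 16120.578 cm/s ≈ 1.612e+04 cm/s (4 s.f.).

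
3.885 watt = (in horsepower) 0.00521. Check: 3.885 watt = 3.885 W. 1 horsepower = 745.69987 W, so 3.885 W = 3.885 / 745.69987 = 0.0052098708 horsepower ≈ 0.00521 horsepower (4 s.f.).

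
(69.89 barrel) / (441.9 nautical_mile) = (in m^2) 1 barrel = 0.15898729 m^3, so 69.89 barrel = 69.89 * 0.15898729 = 11.111622 m^3. 1 nautical_mile = 1852 m, so 441.9 nautical_mile = 441.9 * 1852 = 818398.8 m. Combine: 11.111622 m^3 / 818398.8 m = 1.3577271e-05 m^2. Result: 1.3577271e-05 m^2 ≈ 1.358e-05 m^2 (4 s.f.). Final answer: 1.358e-05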